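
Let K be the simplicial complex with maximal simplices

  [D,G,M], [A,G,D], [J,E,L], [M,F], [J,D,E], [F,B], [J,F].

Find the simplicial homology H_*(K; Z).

Order the vertices as A < B < D < E < F < G < J < L < M. Listing each simplex with vertices in this order, K has dimension 2 with simplices:

  0-simplices (9): A, B, D, E, F, G, J, L, M
  1-simplices (13): AD, AG, BF, DE, DG, DJ, DM, EJ, EL, FJ, FM, GM, JL
  2-simplices (4): ADG, DEJ, DGM, EJL

giving chain groups C_0 ≅ Z^9, C_1 ≅ Z^13, C_2 ≅ Z^4.

∂_1: C_1 → C_0 maps an edge to its endpoints' difference, ∂[p,q] = q − p.
The resulting 9×13 matrix has rank 8, and its Smith normal form has invariant factors (1,1,1,1,1,1,1,1).

∂_2: C_2 → C_1 sends each 2-simplex [p,q,r] to [q,r] − [p,r] + [p,q]. For instance
  ∂DEJ = EJ − DJ + DE,
  ∂DGM = GM − DM + DG.
As a 13×4 matrix over Z this has rank 4, with invariant factors (1,1,1,1).

Now H_k = ker ∂_k / im ∂_{k+1}, so:

  H_0: rank C_0 − rank ∂_1 = 9 − 8 = 1, and the invariant factors of ∂_1 are all 1, so H_0 = Z.
  H_1: rank ker ∂_1 − rank ∂_2 = (13 − 8) − 4 = 1, and the invariant factors of ∂_2 are all 1, so H_1 = Z.
  H_2: rank ker ∂_2 − rank ∂_3 = (4 − 4) − 0 = 0, and there is no ∂_3, so H_2 = 0.

H_0 = Z,  H_1 = Z,  H_2 = 0.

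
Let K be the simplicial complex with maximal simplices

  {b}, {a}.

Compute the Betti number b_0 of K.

Order the vertices as a < b. Listing each simplex with vertices in this order, K has dimension 0 with simplices:

  0-simplices (2): a, b

Hence C_0 ≅ Z^2.

From H_k ≅ ker(∂_k) / im(∂_{k+1}) we obtain:

  H_0: rank C_0 − rank ∂_1 = 2 − 0 = 2, and there is no ∂_1, so H_0 ≅ Z^2.

Hence the Betti numbers are b_0 = 2.

b_0 = 2.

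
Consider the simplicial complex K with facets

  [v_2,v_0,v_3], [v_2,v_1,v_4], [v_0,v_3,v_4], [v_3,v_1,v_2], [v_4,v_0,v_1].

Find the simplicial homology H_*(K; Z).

H_0 = Z,  H_1 = Z,  H_2 = 0.

We work with the vertex ordering v_0 < v_1 < v_2 < v_3 < v_4. The simplices of K, each written with vertices in increasing order, are:

  0-simplices (5): [v_0], [v_1], [v_2], [v_3], [v_4]
  1-simplices (10): [v_0,v_1], [v_0,v_2], [v_0,v_3], [v_0,v_4], [v_1,v_2], [v_1,v_3], [v_1,v_4], [v_2,v_3], [v_2,v_4], [v_3,v_4]
  2-simplices (5): [v_0,v_1,v_4], [v_0,v_2,v_3], [v_0,v_3,v_4], [v_1,v_2,v_3], [v_1,v_2,v_4]

giving chain groups C_0 ≅ Z^5, C_1 ≅ Z^10, C_2 ≅ Z^5.

Boundary ∂_1: C_1 → C_0 is given by ∂[p,q] = [q] − [p]. For instance
  ∂[v_0,v_1] = [v_1] − [v_0].
As a 5×10 matrix over Z this has rank 4, with invariant factors (1,1,1,1).

The boundary map ∂_2: C_2 → C_1 acts by ∂[p,q,r] = [q,r] − [p,r] + [p,q]. For instance
  ∂[v_1,v_2,v_3] = [v_2,v_3] − [v_1,v_3] + [v_1,v_2],
  ∂[v_0,v_1,v_4] = [v_1,v_4] − [v_0,v_4] + [v_0,v_1].
The resulting 10×5 matrix has rank 5, and its Smith normal form has invariant factors (1,1,1,1,1).

Reading off H_k = ker ∂_k / im ∂_{k+1}:

  H_0: rank C_0 − rank ∂_1 = 5 − 4 = 1, and the invariant factors of ∂_1 are all 1, so H_0 ≅ Z.
  H_1: rank ker ∂_1 − rank ∂_2 = (10 − 4) − 5 = 1, and the invariant factors of ∂_2 are all 1, so H_1 ≅ Z.
  H_2: rank ker ∂_2 − rank ∂_3 = (5 − 5) − 0 = 0, and there is no ∂_3, so H_2 ≅ 0.

As a check, the Euler characteristic is 5 − 10 + 5 = 0, which agrees with 1 − 1 + 0 = 0.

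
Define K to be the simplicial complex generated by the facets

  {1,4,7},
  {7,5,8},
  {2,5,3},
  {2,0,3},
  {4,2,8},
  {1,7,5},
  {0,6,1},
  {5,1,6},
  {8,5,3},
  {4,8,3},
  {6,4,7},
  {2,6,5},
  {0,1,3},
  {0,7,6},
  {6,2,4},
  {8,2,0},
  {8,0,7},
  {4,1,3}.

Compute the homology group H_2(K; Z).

Order the vertices as 0 < 1 < 2 < 3 < 4 < 5 < 6 < 7 < 8. Listing each simplex with vertices in this order, K has dimension 2 with simplices:

  0-simplices (9): [0], [1], [2], [3], [4], [5], [6], [7], [8]
  1-simplices (27): (27 of them)
  2-simplices (18): [0,1,3], [0,1,6], [0,2,3], [0,2,8], [0,6,7], [0,7,8], [1,3,4], [1,4,7], [1,5,6], [1,5,7], [2,3,5], [2,4,6], [2,4,8], [2,5,6], [3,4,8], [3,5,8], [4,6,7], [5,7,8]

giving chain groups C_0 ≅ Z^9, C_1 ≅ Z^27, C_2 ≅ Z^18.

The boundary map ∂_1: C_1 → C_0 maps an edge to its endpoints' difference, ∂[p,q] = q − p. For instance
  ∂[0,8] = [8] − [0].
This gives a 9×27 integer matrix of rank 8; reducing to Smith normal form yields diagonal entries (1,1,1,1,1,1,1,1).

∂_2: C_2 → C_1 maps a triangle to the signed sum of its edges. For instance
  ∂[0,2,3] = [2,3] − [0,3] + [0,2],
  ∂[0,6,7] = [6,7] − [0,7] + [0,6].
The resulting 27×18 matrix has rank 18, and its Smith normal form has invariant factors (1,1,1,1,1,1,1,1,1,1,1,1,1,1,1,1,1,2).

Reading off H_k = ker ∂_k / im ∂_{k+1}:

  H_2: rank ker ∂_2 − rank ∂_3 = (18 − 18) − 0 = 0, and there is no ∂_3, so H_2 ≅ 0.

H_2 ≅ 0.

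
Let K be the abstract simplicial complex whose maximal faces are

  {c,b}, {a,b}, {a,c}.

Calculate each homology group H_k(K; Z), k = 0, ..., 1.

H_0 ≅ Z,  H_1 ≅ Z.

Take the total order a < b < c on the vertex set. Then K (dimension 1) consists of the simplices:

  0-simplices (3): a, b, c
  1-simplices (3): ab, ac, bc

giving chain groups C_0 ≅ Z^3, C_1 ≅ Z^3.

∂_1: C_1 → C_0 sends each edge [p,q] (with p < q) to q − p. For instance
  ∂ab = b − a.
The 3×3 boundary matrix has rank 2 and Smith normal form diag(1,1).

Now H_k = ker ∂_k / im ∂_{k+1}, so:

  H_0: rank C_0 − rank ∂_1 = 3 − 2 = 1, and the invariant factors of ∂_1 are all 1, so H_0 ≅ Z.
  H_1: rank ker ∂_1 − rank ∂_2 = (3 − 2) − 0 = 1, and there is no ∂_2, so H_1 ≅ Z.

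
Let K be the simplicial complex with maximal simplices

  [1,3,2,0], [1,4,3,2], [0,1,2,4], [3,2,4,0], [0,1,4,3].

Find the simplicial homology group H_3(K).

K has 5 vertices, 10 edges, 10 triangles, 5 3-simplices.
rank ∂_3 = 4, rank ∂_4 = 0 ⇒ b_3 = 5 − 4 − 0 = 1. So H_3 ≅ Z.

H_3 ≅ Z.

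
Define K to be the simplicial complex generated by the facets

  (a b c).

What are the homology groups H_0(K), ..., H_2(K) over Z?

H_0 = Z,  H_1 = 0,  H_2 = 0.

Take the total order a < b < c on the vertex set. Then K (dimension 2) consists of the simplices:

  0-simplices (3): a, b, c
  1-simplices (3): ab, ac, bc
  2-simplices (1): abc

Hence C_0 ≅ Z^3, C_1 ≅ Z^3, C_2 ≅ Z^1.

Boundary ∂_1: C_1 → C_0 sends each edge [p,q] (with p < q) to q − p. For instance
  ∂ab = b − a.
The 3×3 boundary matrix has rank 2 and Smith normal form diag(1,1).

The boundary map ∂_2: C_2 → C_1 maps a triangle to the signed sum of its edges. For instance
  ∂abc = bc − ac + ab.
The resulting 3×1 matrix has rank 1, and its Smith normal form has invariant factors (1).

Now H_k = ker ∂_k / im ∂_{k+1}, so:

  H_0: rank C_0 − rank ∂_1 = 3 − 2 = 1, and the invariant factors of ∂_1 are all 1, so H_0 ≅ Z.
  H_1: rank ker ∂_1 − rank ∂_2 = (3 − 2) − 1 = 0, and the invariant factors of ∂_2 are all 1, so H_1 ≅ 0.
  H_2: rank ker ∂_2 − rank ∂_3 = (1 − 1) − 0 = 0, and there is no ∂_3, so H_2 ≅ 0.

As a check, the Euler characteristic is 3 − 3 + 1 = 1, which agrees with 1 − 0 + 0 = 1.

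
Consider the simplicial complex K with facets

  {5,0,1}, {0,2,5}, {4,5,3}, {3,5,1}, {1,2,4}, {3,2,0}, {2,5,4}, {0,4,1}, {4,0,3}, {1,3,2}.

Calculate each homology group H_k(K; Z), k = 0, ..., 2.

H_0 ≅ Z,  H_1 ≅ Z/2Z,  H_2 = 0.

Fix the vertex order 0 < 1 < 2 < 3 < 4 < 5 and write every simplex with vertices in increasing order. Then dim K = 2 and the simplices of K are:

  0-simplices (6): [0], [1], [2], [3], [4], [5]
  1-simplices (15): [0,1], [0,2], [0,3], [0,4], [0,5], [1,2], [1,3], [1,4], [1,5], [2,3], [2,4], [2,5], [3,4], [3,5], [4,5]
  2-simplices (10): [0,1,4], [0,1,5], [0,2,3], [0,2,5], [0,3,4], [1,2,3], [1,2,4], [1,3,5], [2,4,5], [3,4,5]

Hence C_0 ≅ Z^6, C_1 ≅ Z^15, C_2 ≅ Z^10.

Boundary ∂_1: C_1 → C_0 sends each edge [p,q] (with p < q) to q − p. For instance
  ∂[2,3] = [3] − [2].
This gives a 6×15 integer matrix of rank 5; reducing to Smith normal form yields diagonal entries (1,1,1,1,1).

∂_2: C_2 → C_1 acts by ∂[p,q,r] = [q,r] − [p,r] + [p,q]. For instance
  ∂[1,2,4] = [2,4] − [1,4] + [1,2],
  ∂[0,3,4] = [3,4] − [0,4] + [0,3].
As a 15×10 matrix over Z this has rank 10, with invariant factors (1,1,1,1,1,1,1,1,1,2).

From H_k ≅ ker(∂_k) / im(∂_{k+1}) we obtain:

  H_0: rank C_0 − rank ∂_1 = 6 − 5 = 1, and the invariant factors of ∂_1 are all 1, so H_0 = Z.
  H_1: rank ker ∂_1 − rank ∂_2 = (15 − 5) − 10 = 0, and ∂_2 has invariant factor 2 > 1, so H_1 = Z/2Z.
  H_2: rank ker ∂_2 − rank ∂_3 = (10 − 10) − 0 = 0, and there is no ∂_3, so H_2 = 0.

As a check, the Euler characteristic is 6 − 15 + 10 = 1, which agrees with 1 − 0 + 0 = 1.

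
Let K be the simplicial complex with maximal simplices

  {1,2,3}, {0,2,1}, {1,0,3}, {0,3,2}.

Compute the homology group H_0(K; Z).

H_0 ≅ Z.

Take the total order 0 < 1 < 2 < 3 on the vertex set. Then K (dimension 2) consists of the simplices:

  0-simplices (4): [0], [1], [2], [3]
  1-simplices (6): [0,1], [0,2], [0,3], [1,2], [1,3], [2,3]
  2-simplices (4): [0,1,2], [0,1,3], [0,2,3], [1,2,3]

Hence C_0 ≅ Z^4, C_1 ≅ Z^6, C_2 ≅ Z^4.

The boundary map ∂_1: C_1 → C_0 is given by ∂[p,q] = [q] − [p].
The resulting 4×6 matrix has rank 3, and its Smith normal form has invariant factors (1,1,1).

∂_2: C_2 → C_1 maps a triangle to the signed sum of its edges. For instance
  ∂[0,1,3] = [1,3] − [0,3] + [0,1],
  ∂[0,1,2] = [1,2] − [0,2] + [0,1].
The resulting 6×4 matrix has rank 3, and its Smith normal form has invariant factors (1,1,1).

Reading off H_k = ker ∂_k / im ∂_{k+1}:

  H_0: rank C_0 − rank ∂_1 = 4 − 3 = 1, and the invariant factors of ∂_1 are all 1, so H_0 ≅ Z.

(K is a triangulation of the 2-sphere S^2.)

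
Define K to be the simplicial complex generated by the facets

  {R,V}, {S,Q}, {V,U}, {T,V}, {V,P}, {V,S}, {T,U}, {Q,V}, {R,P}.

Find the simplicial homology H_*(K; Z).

H_0 = Z,  H_1 = Z^3.

We work with the vertex ordering P < Q < R < S < T < U < V. The simplices of K, each written with vertices in increasing order, are:

  0-simplices (7): P, Q, R, S, T, U, V
  1-simplices (9): PR, PV, QS, QV, RV, SV, TU, TV, UV

giving chain groups C_0 ≅ Z^7, C_1 ≅ Z^9.

The boundary map ∂_1: C_1 → C_0 is given by ∂[p,q] = [q] − [p]. For instance
  ∂QS = S − Q.
The resulting 7×9 matrix has rank 6, and its Smith normal form has invariant factors (1,1,1,1,1,1).

Computing H_k = (kernel of ∂_k) / (image of ∂_{k+1}):

  H_0: rank C_0 − rank ∂_1 = 7 − 6 = 1, and the invariant factors of ∂_1 are all 1, so H_0 = Z.
  H_1: rank ker ∂_1 − rank ∂_2 = (9 − 6) − 0 = 3, and there is no ∂_2, so H_1 = Z^3.

As a check, the Euler characteristic is 7 − 9 = -2, which agrees with 1 − 3 = -2.
(K is a triangulation of a wedge of 3 circles.)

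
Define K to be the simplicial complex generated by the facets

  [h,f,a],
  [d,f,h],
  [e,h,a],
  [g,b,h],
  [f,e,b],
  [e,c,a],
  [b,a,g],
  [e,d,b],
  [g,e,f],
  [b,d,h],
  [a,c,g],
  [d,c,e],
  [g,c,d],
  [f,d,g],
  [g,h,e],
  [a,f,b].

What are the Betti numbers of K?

Take the total order a < b < c < d < e < f < g < h on the vertex set. Then K (dimension 2) consists of the simplices:

  0-simplices (8): a, b, c, d, e, f, g, h
  1-simplices (24): ab, ac, ae, af, ag, ah, bd, be, bf, bg, bh, cd, ce, cg, de, df, dg, dh, ef, eg, eh, fg, fh, gh
  2-simplices (16): abf, abg, ace, acg, aeh, afh, bde, bdh, bef, bgh, cde, cdg, dfg, dfh, efg, egh

so the chain groups are C_0 ≅ Z^8, C_1 ≅ Z^24, C_2 ≅ Z^16.

The boundary map ∂_1: C_1 → C_0 sends each edge [p,q] (with p < q) to q − p.
The 8×24 boundary matrix has rank 7 and Smith normal form diag(1,1,1,1,1,1,1).

Boundary ∂_2: C_2 → C_1 acts by ∂[p,q,r] = [q,r] − [p,r] + [p,q]. For instance
  ∂bdh = dh − bh + bd,
  ∂ace = ce − ae + ac.
This gives a 24×16 integer matrix of rank 15; reducing to Smith normal form yields diagonal entries (1,1,1,1,1,1,1,1,1,1,1,1,1,1,1).

Computing H_k = (kernel of ∂_k) / (image of ∂_{k+1}):

  H_0: rank C_0 − rank ∂_1 = 8 − 7 = 1, and the invariant factors of ∂_1 are all 1, so H_0 = Z.
  H_1: rank ker ∂_1 − rank ∂_2 = (24 − 7) − 15 = 2, and the invariant factors of ∂_2 are all 1, so H_1 = Z^2.
  H_2: rank ker ∂_2 − rank ∂_3 = (16 − 15) − 0 = 1, and there is no ∂_3, so H_2 = Z.

Hence the Betti numbers are b_0 = 1, b_1 = 2, b_2 = 1.

b_0 = 1, b_1 = 2, b_2 = 1.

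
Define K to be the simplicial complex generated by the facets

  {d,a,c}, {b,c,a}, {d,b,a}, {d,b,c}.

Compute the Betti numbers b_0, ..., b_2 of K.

We work with the vertex ordering a < b < c < d. The simplices of K, each written with vertices in increasing order, are:

  0-simplices (4): a, b, c, d
  1-simplices (6): ab, ac, ad, bc, bd, cd
  2-simplices (4): abc, abd, acd, bcd

Hence C_0 ≅ Z^4, C_1 ≅ Z^6, C_2 ≅ Z^4.

∂_1: C_1 → C_0 sends each edge [p,q] (with p < q) to q − p. For instance
  ∂ab = b − a.
As a 4×6 matrix over Z this has rank 3, with invariant factors (1,1,1).

The boundary map ∂_2: C_2 → C_1 maps a triangle to the signed sum of its edges. For instance
  ∂abd = bd − ad + ab,
  ∂abc = bc − ac + ab.
The resulting 6×4 matrix has rank 3, and its Smith normal form has invariant factors (1,1,1).

Reading off H_k = ker ∂_k / im ∂_{k+1}:

  H_0: rank C_0 − rank ∂_1 = 4 − 3 = 1, and the invariant factors of ∂_1 are all 1, so H_0 = Z.
  H_1: rank ker ∂_1 − rank ∂_2 = (6 − 3) − 3 = 0, and the invariant factors of ∂_2 are all 1, so H_1 = 0.
  H_2: rank ker ∂_2 − rank ∂_3 = (4 − 3) − 0 = 1, and there is no ∂_3, so H_2 = Z.

(K is a triangulation of the 2-sphere S^2.)

Hence the Betti numbers are b_0 = 1, b_1 = 0, b_2 = 1.

b_0 = 1, b_1 = 0, b_2 = 1.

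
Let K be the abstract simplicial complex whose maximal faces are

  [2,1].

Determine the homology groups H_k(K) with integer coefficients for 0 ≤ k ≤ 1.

H_0 = Z,  H_1 = 0.

K has 2 vertices, 1 edge.
rank ∂_0 = 0, rank ∂_1 = 1 ⇒ b_0 = 2 − 0 − 1 = 1; all invariant factors of ∂_1 are 1 so no torsion. So H_0 ≅ Z.
rank ∂_1 = 1, rank ∂_2 = 0 ⇒ b_1 = 1 − 1 − 0 = 0. So H_1 ≅ 0.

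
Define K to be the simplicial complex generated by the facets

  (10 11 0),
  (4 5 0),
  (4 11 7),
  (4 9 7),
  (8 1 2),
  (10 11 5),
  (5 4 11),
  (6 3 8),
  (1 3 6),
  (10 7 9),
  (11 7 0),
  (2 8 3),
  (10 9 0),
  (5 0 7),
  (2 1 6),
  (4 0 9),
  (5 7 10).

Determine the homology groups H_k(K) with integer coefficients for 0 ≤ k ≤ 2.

K has 12 vertices, 28 edges, 17 triangles.
rank ∂_0 = 0, rank ∂_1 = 10 ⇒ b_0 = 12 − 0 − 10 = 2; all invariant factors of ∂_1 are 1 so no torsion. So H_0 = Z^2.
rank ∂_1 = 10, rank ∂_2 = 17 ⇒ b_1 = 28 − 10 − 17 = 1; ∂_2 has invariant factor(s) [2] giving torsion. So H_1 = Z ⊕ Z/2.
rank ∂_2 = 17, rank ∂_3 = 0 ⇒ b_2 = 17 − 17 − 0 = 0. So H_2 = 0.

H_0 = Z^2,  H_1 = Z ⊕ Z/2,  H_2 = 0.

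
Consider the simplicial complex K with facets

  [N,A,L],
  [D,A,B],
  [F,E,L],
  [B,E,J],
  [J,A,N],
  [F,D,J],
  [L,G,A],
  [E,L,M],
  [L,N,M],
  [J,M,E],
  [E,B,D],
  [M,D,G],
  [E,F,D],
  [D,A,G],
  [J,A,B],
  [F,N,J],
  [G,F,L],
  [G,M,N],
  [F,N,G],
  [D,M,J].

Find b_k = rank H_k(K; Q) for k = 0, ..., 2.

Fix the vertex order A < B < D < E < F < G < J < L < M < N and write every simplex with vertices in increasing order. Then dim K = 2 and the simplices of K are:

  0-simplices (10): A, B, D, E, F, G, J, L, M, N
  1-simplices (30): AB, AD, AG, AJ, AL, AN, BD, BE, BJ, DE, DF, DG, DJ, DM, EF, EJ, EL, EM, FG, FJ, FL, FN, GL, GM, GN, JM, JN, LM, LN, MN
  2-simplices (20): ABD, ABJ, ADG, AGL, AJN, ALN, BDE, BEJ, DEF, DFJ, DGM, DJM, EFL, EJM, ELM, FGL, FGN, FJN, GMN, LMN

giving chain groups C_0 ≅ Z^10, C_1 ≅ Z^30, C_2 ≅ Z^20.

∂_1: C_1 → C_0 maps an edge to its endpoints' difference, ∂[p,q] = q − p. For instance
  ∂EJ = J − E.
As a 10×30 matrix over Z this has rank 9, with invariant factors (1,1,1,1,1,1,1,1,1).

∂_2: C_2 → C_1 maps a triangle to the signed sum of its edges. For instance
  ∂FJN = JN − FN + FJ,
  ∂DFJ = FJ − DJ + DF.
This gives a 30×20 integer matrix of rank 20; reducing to Smith normal form yields diagonal entries (1,1,1,1,1,1,1,1,1,1,1,1,1,1,1,1,1,1,1,2).

Now H_k = ker ∂_k / im ∂_{k+1}, so:

  H_0: rank C_0 − rank ∂_1 = 10 − 9 = 1, and the invariant factors of ∂_1 are all 1, so H_0 ≅ Z.
  H_1: rank ker ∂_1 − rank ∂_2 = (30 − 9) − 20 = 1, and ∂_2 has invariant factor 2 > 1, so H_1 ≅ Z ⊕ Z/2Z.
  H_2: rank ker ∂_2 − rank ∂_3 = (20 − 20) − 0 = 0, and there is no ∂_3, so H_2 ≅ 0.

Hence the Betti numbers are b_0 = 1, b_1 = 1, b_2 = 0.

b_0 = 1, b_1 = 1, b_2 = 0.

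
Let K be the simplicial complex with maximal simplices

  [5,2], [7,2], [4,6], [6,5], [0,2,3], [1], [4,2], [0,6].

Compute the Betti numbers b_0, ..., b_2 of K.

b_0 = 2, b_1 = 2, b_2 = 0.

Take the total order 0 < 1 < 2 < 3 < 4 < 5 < 6 < 7 on the vertex set. Then K (dimension 2) consists of the simplices:

  0-simplices (8): [0], [1], [2], [3], [4], [5], [6], [7]
  1-simplices (9): [0,2], [0,3], [0,6], [2,3], [2,4], [2,5], [2,7], [4,6], [5,6]
  2-simplices (1): [0,2,3]

so the chain groups are C_0 ≅ Z^8, C_1 ≅ Z^9, C_2 ≅ Z^1.

Boundary ∂_1: C_1 → C_0 is given by ∂[p,q] = [q] − [p].
This gives a 8×9 integer matrix of rank 6; reducing to Smith normal form yields diagonal entries (1,1,1,1,1,1).

Boundary ∂_2: C_2 → C_1 maps a triangle to the signed sum of its edges. For instance
  ∂[0,2,3] = [2,3] − [0,3] + [0,2].
As a 9×1 matrix over Z this has rank 1, with invariant factors (1).

From H_k ≅ ker(∂_k) / im(∂_{k+1}) we obtain:

  H_0: rank C_0 − rank ∂_1 = 8 − 6 = 2, and the invariant factors of ∂_1 are all 1, so H_0 ≅ Z^2.
  H_1: rank ker ∂_1 − rank ∂_2 = (9 − 6) − 1 = 2, and the invariant factors of ∂_2 are all 1, so H_1 ≅ Z^2.
  H_2: rank ker ∂_2 − rank ∂_3 = (1 − 1) − 0 = 0, and there is no ∂_3, so H_2 ≅ 0.

Hence the Betti numbers are b_0 = 2, b_1 = 2, b_2 = 0.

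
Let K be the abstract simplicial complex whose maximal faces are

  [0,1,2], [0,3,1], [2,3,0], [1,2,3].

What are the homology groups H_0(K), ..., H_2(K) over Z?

H_0 = Z,  H_1 = 0,  H_2 = Z.

Take the total order 0 < 1 < 2 < 3 on the vertex set. Then K (dimension 2) consists of the simplices:

  0-simplices (4): [0], [1], [2], [3]
  1-simplices (6): [0,1], [0,2], [0,3], [1,2], [1,3], [2,3]
  2-simplices (4): [0,1,2], [0,1,3], [0,2,3], [1,2,3]

giving chain groups C_0 ≅ Z^4, C_1 ≅ Z^6, C_2 ≅ Z^4.

∂_1: C_1 → C_0 is given by ∂[p,q] = [q] − [p]. For instance
  ∂[0,3] = [3] − [0].
The resulting 4×6 matrix has rank 3, and its Smith normal form has invariant factors (1,1,1).

The boundary map ∂_2: C_2 → C_1 acts by ∂[p,q,r] = [q,r] − [p,r] + [p,q]. For instance
  ∂[0,1,2] = [1,2] − [0,2] + [0,1],
  ∂[0,1,3] = [1,3] − [0,3] + [0,1].
As a 6×4 matrix over Z this has rank 3, with invariant factors (1,1,1).

Reading off H_k = ker ∂_k / im ∂_{k+1}:

  H_0: rank C_0 − rank ∂_1 = 4 − 3 = 1, and the invariant factors of ∂_1 are all 1, so H_0 ≅ Z.
  H_1: rank ker ∂_1 − rank ∂_2 = (6 − 3) − 3 = 0, and the invariant factors of ∂_2 are all 1, so H_1 ≅ 0.
  H_2: rank ker ∂_2 − rank ∂_3 = (4 − 3) − 0 = 1, and there is no ∂_3, so H_2 ≅ Z.

(K is a triangulation of the 2-sphere S^2.)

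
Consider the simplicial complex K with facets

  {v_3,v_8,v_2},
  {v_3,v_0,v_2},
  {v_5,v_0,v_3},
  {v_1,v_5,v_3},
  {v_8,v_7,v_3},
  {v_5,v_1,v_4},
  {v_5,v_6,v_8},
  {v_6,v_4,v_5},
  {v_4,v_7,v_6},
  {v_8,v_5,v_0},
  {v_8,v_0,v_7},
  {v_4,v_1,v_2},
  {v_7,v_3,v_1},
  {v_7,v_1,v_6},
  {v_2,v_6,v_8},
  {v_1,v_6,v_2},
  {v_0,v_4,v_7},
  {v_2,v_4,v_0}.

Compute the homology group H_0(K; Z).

H_0 ≅ Z.

Fix the vertex order v_0 < v_1 < v_2 < v_3 < v_4 < v_5 < v_6 < v_7 < v_8 and write every simplex with vertices in increasing order. Then dim K = 2 and the simplices of K are:

  0-simplices (9): [v_0], [v_1], [v_2], [v_3], [v_4], [v_5], [v_6], [v_7], [v_8]
  1-simplices (27): (27 of them)
  2-simplices (18): (18 of them)

giving chain groups C_0 ≅ Z^9, C_1 ≅ Z^27, C_2 ≅ Z^18.

Boundary ∂_1: C_1 → C_0 maps an edge to its endpoints' difference, ∂[p,q] = q − p. For instance
  ∂[v_0,v_7] = [v_7] − [v_0].
As a 9×27 matrix over Z this has rank 8, with invariant factors (1,1,1,1,1,1,1,1).

∂_2: C_2 → C_1 maps a triangle to the signed sum of its edges. For instance
  ∂[v_1,v_3,v_7] = [v_3,v_7] − [v_1,v_7] + [v_1,v_3],
  ∂[v_2,v_3,v_8] = [v_3,v_8] − [v_2,v_8] + [v_2,v_3].
The resulting 27×18 matrix has rank 18, and its Smith normal form has invariant factors (1,1,1,1,1,1,1,1,1,1,1,1,1,1,1,1,1,2).

Reading off H_k = ker ∂_k / im ∂_{k+1}:

  H_0: rank C_0 − rank ∂_1 = 9 − 8 = 1, and the invariant factors of ∂_1 are all 1, so H_0 = Z.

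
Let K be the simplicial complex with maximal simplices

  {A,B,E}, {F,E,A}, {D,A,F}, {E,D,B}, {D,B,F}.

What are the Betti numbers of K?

b_0 = 1, b_1 = 1, b_2 = 0.

We work with the vertex ordering A < B < D < E < F. The simplices of K, each written with vertices in increasing order, are:

  0-simplices (5): A, B, D, E, F
  1-simplices (10): AB, AD, AE, AF, BD, BE, BF, DE, DF, EF
  2-simplices (5): ABE, ADF, AEF, BDE, BDF

so the chain groups are C_0 ≅ Z^5, C_1 ≅ Z^10, C_2 ≅ Z^5.

Boundary ∂_1: C_1 → C_0 maps an edge to its endpoints' difference, ∂[p,q] = q − p. For instance
  ∂BD = D − B.
The resulting 5×10 matrix has rank 4, and its Smith normal form has invariant factors (1,1,1,1).

Boundary ∂_2: C_2 → C_1 acts by ∂[p,q,r] = [q,r] − [p,r] + [p,q]. For instance
  ∂AEF = EF − AF + AE,
  ∂ABE = BE − AE + AB.
The 10×5 boundary matrix has rank 5 and Smith normal form diag(1,1,1,1,1).

Now H_k = ker ∂_k / im ∂_{k+1}, so:

  H_0: rank C_0 − rank ∂_1 = 5 − 4 = 1, and the invariant factors of ∂_1 are all 1, so H_0 ≅ Z.
  H_1: rank ker ∂_1 − rank ∂_2 = (10 − 4) − 5 = 1, and the invariant factors of ∂_2 are all 1, so H_1 ≅ Z.
  H_2: rank ker ∂_2 − rank ∂_3 = (5 − 5) − 0 = 0, and there is no ∂_3, so H_2 ≅ 0.

Hence the Betti numbers are b_0 = 1, b_1 = 1, b_2 = 0.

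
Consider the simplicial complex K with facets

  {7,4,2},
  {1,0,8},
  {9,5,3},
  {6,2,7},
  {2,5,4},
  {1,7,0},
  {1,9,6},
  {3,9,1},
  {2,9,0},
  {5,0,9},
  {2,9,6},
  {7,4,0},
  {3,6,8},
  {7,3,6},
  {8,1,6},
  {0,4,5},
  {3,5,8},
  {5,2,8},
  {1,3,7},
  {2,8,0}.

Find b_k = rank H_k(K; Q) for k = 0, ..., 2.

b_0 = 1, b_1 = 1, b_2 = 0.

Fix the vertex order 0 < 1 < 2 < 3 < 4 < 5 < 6 < 7 < 8 < 9 and write every simplex with vertices in increasing order. Then dim K = 2 and the simplices of K are:

  0-simplices (10): [0], [1], [2], [3], [4], [5], [6], [7], [8], [9]
  1-simplices (30): (30 of them)
  2-simplices (20): (20 of them)

giving chain groups C_0 ≅ Z^10, C_1 ≅ Z^30, C_2 ≅ Z^20.

Boundary ∂_1: C_1 → C_0 sends each edge [p,q] (with p < q) to q − p. For instance
  ∂[2,5] = [5] − [2].
The 10×30 boundary matrix has rank 9 and Smith normal form diag(1,1,1,1,1,1,1,1,1).

The boundary map ∂_2: C_2 → C_1 acts by ∂[p,q,r] = [q,r] − [p,r] + [p,q]. For instance
  ∂[1,6,9] = [6,9] − [1,9] + [1,6],
  ∂[3,5,9] = [5,9] − [3,9] + [3,5].
The 30×20 boundary matrix has rank 20 and Smith normal form diag(1,1,1,1,1,1,1,1,1,1,1,1,1,1,1,1,1,1,1,2).

Reading off H_k = ker ∂_k / im ∂_{k+1}:

  H_0: rank C_0 − rank ∂_1 = 10 − 9 = 1, and the invariant factors of ∂_1 are all 1, so H_0 ≅ Z.
  H_1: rank ker ∂_1 − rank ∂_2 = (30 − 9) − 20 = 1, and ∂_2 has invariant factor 2 > 1, so H_1 ≅ Z ⊕ Z/2Z.
  H_2: rank ker ∂_2 − rank ∂_3 = (20 − 20) − 0 = 0, and there is no ∂_3, so H_2 ≅ 0.

Hence the Betti numbers are b_0 = 1, b_1 = 1, b_2 = 0.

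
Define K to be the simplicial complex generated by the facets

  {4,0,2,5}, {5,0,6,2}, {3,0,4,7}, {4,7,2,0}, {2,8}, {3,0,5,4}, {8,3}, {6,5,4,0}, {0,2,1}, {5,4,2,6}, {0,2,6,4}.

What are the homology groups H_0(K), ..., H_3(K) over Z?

Order the vertices as 0 < 1 < 2 < 3 < 4 < 5 < 6 < 7 < 8. Listing each simplex with vertices in this order, K has dimension 3 with simplices:

  0-simplices (9): [0], [1], [2], [3], [4], [5], [6], [7], [8]
  1-simplices (21): [0,1], [0,2], [0,3], [0,4], [0,5], [0,6], [0,7], [1,2], [2,4], [2,5], [2,6], [2,7], [2,8], [3,4], [3,5], [3,7], [3,8], [4,5], [4,6], [4,7], [5,6]
  2-simplices (19): (19 of them)
  3-simplices (8): [0,2,4,5], [0,2,4,6], [0,2,4,7], [0,2,5,6], [0,3,4,5], [0,3,4,7], [0,4,5,6], [2,4,5,6]

giving chain groups C_0 ≅ Z^9, C_1 ≅ Z^21, C_2 ≅ Z^19, C_3 ≅ Z^8.

∂_1: C_1 → C_0 is given by ∂[p,q] = [q] − [p].
As a 9×21 matrix over Z this has rank 8, with invariant factors (1,1,1,1,1,1,1,1).

Boundary ∂_2: C_2 → C_1 sends each 2-simplex [p,q,r] to [q,r] − [p,r] + [p,q]. For instance
  ∂[2,4,7] = [4,7] − [2,7] + [2,4],
  ∂[0,3,5] = [3,5] − [0,5] + [0,3].
As a 21×19 matrix over Z this has rank 12, with invariant factors (1,1,1,1,1,1,1,1,1,1,1,1).

∂_3: C_3 → C_2 sends each 3-simplex σ to the alternating sum Σ_i (−1)^i (σ with its i-th vertex removed). For instance
  ∂[0,2,4,7] = [2,4,7] − [0,4,7] + [0,2,7] − [0,2,4],
  ∂[0,3,4,7] = [3,4,7] − [0,4,7] + [0,3,7] − [0,3,4].
The 19×8 boundary matrix has rank 7 and Smith normal form diag(1,1,1,1,1,1,1).

From H_k ≅ ker(∂_k) / im(∂_{k+1}) we obtain:

  H_0: rank C_0 − rank ∂_1 = 9 − 8 = 1, and the invariant factors of ∂_1 are all 1, so H_0 ≅ Z.
  H_1: rank ker ∂_1 − rank ∂_2 = (21 − 8) − 12 = 1, and the invariant factors of ∂_2 are all 1, so H_1 ≅ Z.
  H_2: rank ker ∂_2 − rank ∂_3 = (19 − 12) − 7 = 0, and the invariant factors of ∂_3 are all 1, so H_2 ≅ 0.
  H_3: rank ker ∂_3 − rank ∂_4 = (8 − 7) − 0 = 1, and there is no ∂_4, so H_3 ≅ Z.

As a check, the Euler characteristic is 9 − 21 + 19 − 8 = -1, which agrees with 1 − 1 + 0 − 1 = -1.

H_0 = Z,  H_1 = Z,  H_2 = 0,  H_3 = Z.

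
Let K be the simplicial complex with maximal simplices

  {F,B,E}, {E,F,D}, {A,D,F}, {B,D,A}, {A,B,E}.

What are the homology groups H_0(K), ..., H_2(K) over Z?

Order the vertices as A < B < D < E < F. Listing each simplex with vertices in this order, K has dimension 2 with simplices:

  0-simplices (5): A, B, D, E, F
  1-simplices (10): AB, AD, AE, AF, BD, BE, BF, DE, DF, EF
  2-simplices (5): ABD, ABE, ADF, BEF, DEF

Hence C_0 ≅ Z^5, C_1 ≅ Z^10, C_2 ≅ Z^5.

The boundary map ∂_1: C_1 → C_0 is given by ∂[p,q] = [q] − [p].
As a 5×10 matrix over Z this has rank 4, with invariant factors (1,1,1,1).

Boundary ∂_2: C_2 → C_1 acts by ∂[p,q,r] = [q,r] − [p,r] + [p,q]. For instance
  ∂BEF = EF − BF + BE,
  ∂ADF = DF − AF + AD.
The resulting 10×5 matrix has rank 5, and its Smith normal form has invariant factors (1,1,1,1,1).

Computing H_k = (kernel of ∂_k) / (image of ∂_{k+1}):

  H_0: rank C_0 − rank ∂_1 = 5 − 4 = 1, and the invariant factors of ∂_1 are all 1, so H_0 ≅ Z.
  H_1: rank ker ∂_1 − rank ∂_2 = (10 − 4) − 5 = 1, and the invariant factors of ∂_2 are all 1, so H_1 ≅ Z.
  H_2: rank ker ∂_2 − rank ∂_3 = (5 − 5) − 0 = 0, and there is no ∂_3, so H_2 ≅ 0.

As a check, the Euler characteristic is 5 − 10 + 5 = 0, which agrees with 1 − 1 + 0 = 0.
(K is a triangulation of the Möbius band.)

H_0 ≅ Z,  H_1 ≅ Z,  H_2 = 0.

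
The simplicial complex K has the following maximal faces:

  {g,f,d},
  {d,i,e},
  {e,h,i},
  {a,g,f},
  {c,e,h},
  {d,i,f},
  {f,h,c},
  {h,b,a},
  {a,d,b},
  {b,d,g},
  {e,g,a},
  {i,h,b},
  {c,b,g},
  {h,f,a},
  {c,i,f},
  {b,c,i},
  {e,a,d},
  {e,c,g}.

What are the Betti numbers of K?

b_0 = 1, b_1 = 1, b_2 = 0.

We work with the vertex ordering a < b < c < d < e < f < g < h < i. The simplices of K, each written with vertices in increasing order, are:

  0-simplices (9): a, b, c, d, e, f, g, h, i
  1-simplices (27): ab, ad, ae, af, ag, ah, bc, bd, bg, bh, bi, ce, cf, cg, ch, ci, de, df, dg, di, eg, eh, ei, fg, fh, fi, hi
  2-simplices (18): abd, abh, ade, aeg, afg, afh, bcg, bci, bdg, bhi, ceg, ceh, cfh, cfi, dei, dfg, dfi, ehi

giving chain groups C_0 ≅ Z^9, C_1 ≅ Z^27, C_2 ≅ Z^18.

Boundary ∂_1: C_1 → C_0 is given by ∂[p,q] = [q] − [p]. For instance
  ∂ae = e − a.
The resulting 9×27 matrix has rank 8, and its Smith normal form has invariant factors (1,1,1,1,1,1,1,1).

∂_2: C_2 → C_1 sends each 2-simplex [p,q,r] to [q,r] − [p,r] + [p,q]. For instance
  ∂dfg = fg − dg + df,
  ∂ceh = eh − ch + ce.
As a 27×18 matrix over Z this has rank 18, with invariant factors (1,1,1,1,1,1,1,1,1,1,1,1,1,1,1,1,1,2).

From H_k ≅ ker(∂_k) / im(∂_{k+1}) we obtain:

  H_0: rank C_0 − rank ∂_1 = 9 − 8 = 1, and the invariant factors of ∂_1 are all 1, so H_0 ≅ Z.
  H_1: rank ker ∂_1 − rank ∂_2 = (27 − 8) − 18 = 1, and ∂_2 has invariant factor 2 > 1, so H_1 ≅ Z ⊕ Z/2.
  H_2: rank ker ∂_2 − rank ∂_3 = (18 − 18) − 0 = 0, and there is no ∂_3, so H_2 ≅ 0.

(K is a triangulation of the Klein bottle.)

Hence the Betti numbers are b_0 = 1, b_1 = 1, b_2 = 0.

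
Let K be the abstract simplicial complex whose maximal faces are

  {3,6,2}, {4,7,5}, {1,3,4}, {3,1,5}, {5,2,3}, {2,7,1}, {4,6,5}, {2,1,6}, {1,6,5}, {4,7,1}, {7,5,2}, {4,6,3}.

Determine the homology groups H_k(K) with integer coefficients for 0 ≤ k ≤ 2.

Take the total order 1 < 2 < 3 < 4 < 5 < 6 < 7 on the vertex set. Then K (dimension 2) consists of the simplices:

  0-simplices (7): [1], [2], [3], [4], [5], [6], [7]
  1-simplices (18): [1,2], [1,3], [1,4], [1,5], [1,6], [1,7], [2,3], [2,5], [2,6], [2,7], [3,4], [3,5], [3,6], [4,5], [4,6], [4,7], [5,6], [5,7]
  2-simplices (12): [1,2,6], [1,2,7], [1,3,4], [1,3,5], [1,4,7], [1,5,6], [2,3,5], [2,3,6], [2,5,7], [3,4,6], [4,5,6], [4,5,7]

Hence C_0 ≅ Z^7, C_1 ≅ Z^18, C_2 ≅ Z^12.

Boundary ∂_1: C_1 → C_0 sends each edge [p,q] (with p < q) to q − p. For instance
  ∂[1,7] = [7] − [1].
This gives a 7×18 integer matrix of rank 6; reducing to Smith normal form yields diagonal entries (1,1,1,1,1,1).

∂_2: C_2 → C_1 sends each 2-simplex [p,q,r] to [q,r] − [p,r] + [p,q]. For instance
  ∂[2,5,7] = [5,7] − [2,7] + [2,5],
  ∂[4,5,7] = [5,7] − [4,7] + [4,5].
This gives a 18×12 integer matrix of rank 12; reducing to Smith normal form yields diagonal entries (1,1,1,1,1,1,1,1,1,1,1,2).

Now H_k = ker ∂_k / im ∂_{k+1}, so:

  H_0: rank C_0 − rank ∂_1 = 7 − 6 = 1, and the invariant factors of ∂_1 are all 1, so H_0 ≅ Z.
  H_1: rank ker ∂_1 − rank ∂_2 = (18 − 6) − 12 = 0, and ∂_2 has invariant factor 2 > 1, so H_1 ≅ Z/2.
  H_2: rank ker ∂_2 − rank ∂_3 = (12 − 12) − 0 = 0, and there is no ∂_3, so H_2 ≅ 0.

H_0 = Z,  H_1 = Z/2,  H_2 = 0.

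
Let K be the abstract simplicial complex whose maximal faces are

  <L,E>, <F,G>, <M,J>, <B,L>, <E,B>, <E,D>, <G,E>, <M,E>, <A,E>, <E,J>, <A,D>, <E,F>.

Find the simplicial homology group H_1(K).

K has 9 vertices, 12 edges.
rank ∂_1 = 8, rank ∂_2 = 0 ⇒ b_1 = 12 − 8 − 0 = 4. So H_1 ≅ Z^4.

H_1 = Z^4.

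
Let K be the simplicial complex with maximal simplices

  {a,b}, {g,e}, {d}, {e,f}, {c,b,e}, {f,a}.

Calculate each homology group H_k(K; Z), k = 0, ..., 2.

Fix the vertex order a < b < c < d < e < f < g and write every simplex with vertices in increasing order. Then dim K = 2 and the simplices of K are:

  0-simplices (7): a, b, c, d, e, f, g
  1-simplices (7): ab, af, bc, be, ce, ef, eg
  2-simplices (1): bce

giving chain groups C_0 ≅ Z^7, C_1 ≅ Z^7, C_2 ≅ Z^1.

The boundary map ∂_1: C_1 → C_0 is given by ∂[p,q] = [q] − [p]. For instance
  ∂eg = g − e.
As a 7×7 matrix over Z this has rank 5, with invariant factors (1,1,1,1,1).

∂_2: C_2 → C_1 maps a triangle to the signed sum of its edges. For instance
  ∂bce = ce − be + bc.
As a 7×1 matrix over Z this has rank 1, with invariant factors (1).

Computing H_k = (kernel of ∂_k) / (image of ∂_{k+1}):

  H_0: rank C_0 − rank ∂_1 = 7 − 5 = 2, and the invariant factors of ∂_1 are all 1, so H_0 ≅ Z^2.
  H_1: rank ker ∂_1 − rank ∂_2 = (7 − 5) − 1 = 1, and the invariant factors of ∂_2 are all 1, so H_1 ≅ Z.
  H_2: rank ker ∂_2 − rank ∂_3 = (1 − 1) − 0 = 0, and there is no ∂_3, so H_2 ≅ 0.

H_0 ≅ Z^2,  H_1 ≅ Z,  H_2 = 0.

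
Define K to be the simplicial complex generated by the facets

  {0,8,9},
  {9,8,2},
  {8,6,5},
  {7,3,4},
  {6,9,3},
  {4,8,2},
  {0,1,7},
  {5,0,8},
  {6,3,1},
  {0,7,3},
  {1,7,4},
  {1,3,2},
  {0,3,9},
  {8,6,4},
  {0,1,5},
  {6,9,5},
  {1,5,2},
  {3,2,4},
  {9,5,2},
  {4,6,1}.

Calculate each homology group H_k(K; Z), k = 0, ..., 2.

H_0 ≅ Z,  H_1 ≅ Z ⊕ Z/2,  H_2 = 0.

Order the vertices as 0 < 1 < 2 < 3 < 4 < 5 < 6 < 7 < 8 < 9. Listing each simplex with vertices in this order, K has dimension 2 with simplices:

  0-simplices (10): [0], [1], [2], [3], [4], [5], [6], [7], [8], [9]
  1-simplices (30): (30 of them)
  2-simplices (20): (20 of them)

Hence C_0 ≅ Z^10, C_1 ≅ Z^30, C_2 ≅ Z^20.

Boundary ∂_1: C_1 → C_0 sends each edge [p,q] (with p < q) to q − p. For instance
  ∂[0,1] = [1] − [0].
As a 10×30 matrix over Z this has rank 9, with invariant factors (1,1,1,1,1,1,1,1,1).

The boundary map ∂_2: C_2 → C_1 sends each 2-simplex [p,q,r] to [q,r] − [p,r] + [p,q]. For instance
  ∂[5,6,8] = [6,8] − [5,8] + [5,6],
  ∂[3,4,7] = [4,7] − [3,7] + [3,4].
The resulting 30×20 matrix has rank 20, and its Smith normal form has invariant factors (1,1,1,1,1,1,1,1,1,1,1,1,1,1,1,1,1,1,1,2).

Computing H_k = (kernel of ∂_k) / (image of ∂_{k+1}):

  H_0: rank C_0 − rank ∂_1 = 10 − 9 = 1, and the invariant factors of ∂_1 are all 1, so H_0 = Z.
  H_1: rank ker ∂_1 − rank ∂_2 = (30 − 9) − 20 = 1, and ∂_2 has invariant factor 2 > 1, so H_1 = Z ⊕ Z/2.
  H_2: rank ker ∂_2 − rank ∂_3 = (20 − 20) − 0 = 0, and there is no ∂_3, so H_2 = 0.

As a check, the Euler characteristic is 10 − 30 + 20 = 0, which agrees with 1 − 1 + 0 = 0.
(K is a triangulation of the Klein bottle.)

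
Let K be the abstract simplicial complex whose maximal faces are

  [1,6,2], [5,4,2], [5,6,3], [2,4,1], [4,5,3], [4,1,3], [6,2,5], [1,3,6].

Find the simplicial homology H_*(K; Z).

H_0 ≅ Z,  H_1 = 0,  H_2 ≅ Z.

Take the total order 1 < 2 < 3 < 4 < 5 < 6 on the vertex set. Then K (dimension 2) consists of the simplices:

  0-simplices (6): [1], [2], [3], [4], [5], [6]
  1-simplices (12): [1,2], [1,3], [1,4], [1,6], [2,4], [2,5], [2,6], [3,4], [3,5], [3,6], [4,5], [5,6]
  2-simplices (8): [1,2,4], [1,2,6], [1,3,4], [1,3,6], [2,4,5], [2,5,6], [3,4,5], [3,5,6]

giving chain groups C_0 ≅ Z^6, C_1 ≅ Z^12, C_2 ≅ Z^8.

The boundary map ∂_1: C_1 → C_0 sends each edge [p,q] (with p < q) to q − p. For instance
  ∂[5,6] = [6] − [5].
This gives a 6×12 integer matrix of rank 5; reducing to Smith normal form yields diagonal entries (1,1,1,1,1).

Boundary ∂_2: C_2 → C_1 maps a triangle to the signed sum of its edges. For instance
  ∂[3,5,6] = [5,6] − [3,6] + [3,5],
  ∂[1,2,6] = [2,6] − [1,6] + [1,2].
This gives a 12×8 integer matrix of rank 7; reducing to Smith normal form yields diagonal entries (1,1,1,1,1,1,1).

Computing H_k = (kernel of ∂_k) / (image of ∂_{k+1}):

  H_0: rank C_0 − rank ∂_1 = 6 − 5 = 1, and the invariant factors of ∂_1 are all 1, so H_0 = Z.
  H_1: rank ker ∂_1 − rank ∂_2 = (12 − 5) − 7 = 0, and the invariant factors of ∂_2 are all 1, so H_1 = 0.
  H_2: rank ker ∂_2 − rank ∂_3 = (8 − 7) − 0 = 1, and there is no ∂_3, so H_2 = Z.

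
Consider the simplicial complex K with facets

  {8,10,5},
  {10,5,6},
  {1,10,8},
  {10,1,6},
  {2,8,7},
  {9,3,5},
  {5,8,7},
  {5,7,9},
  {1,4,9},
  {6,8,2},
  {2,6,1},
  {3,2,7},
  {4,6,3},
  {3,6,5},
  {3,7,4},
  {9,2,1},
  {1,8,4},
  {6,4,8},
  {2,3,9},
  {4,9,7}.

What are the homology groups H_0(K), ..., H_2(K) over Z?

H_0 = Z,  H_1 = Z ⊕ Z/2Z,  H_2 = 0.

We work with the vertex ordering 1 < 2 < 3 < 4 < 5 < 6 < 7 < 8 < 9 < 10. The simplices of K, each written with vertices in increasing order, are:

  0-simplices (10): [1], [2], [3], [4], [5], [6], [7], [8], [9], [10]
  1-simplices (30): (30 of them)
  2-simplices (20): (20 of them)

giving chain groups C_0 ≅ Z^10, C_1 ≅ Z^30, C_2 ≅ Z^20.

Boundary ∂_1: C_1 → C_0 maps an edge to its endpoints' difference, ∂[p,q] = q − p.
As a 10×30 matrix over Z this has rank 9, with invariant factors (1,1,1,1,1,1,1,1,1).

∂_2: C_2 → C_1 acts by ∂[p,q,r] = [q,r] − [p,r] + [p,q]. For instance
  ∂[2,3,7] = [3,7] − [2,7] + [2,3],
  ∂[1,4,9] = [4,9] − [1,9] + [1,4].
The 30×20 boundary matrix has rank 20 and Smith normal form diag(1,1,1,1,1,1,1,1,1,1,1,1,1,1,1,1,1,1,1,2).

Now H_k = ker ∂_k / im ∂_{k+1}, so:

  H_0: rank C_0 − rank ∂_1 = 10 − 9 = 1, and the invariant factors of ∂_1 are all 1, so H_0 ≅ Z.
  H_1: rank ker ∂_1 − rank ∂_2 = (30 − 9) − 20 = 1, and ∂_2 has invariant factor 2 > 1, so H_1 ≅ Z ⊕ Z/2Z.
  H_2: rank ker ∂_2 − rank ∂_3 = (20 − 20) − 0 = 0, and there is no ∂_3, so H_2 ≅ 0.

As a check, the Euler characteristic is 10 − 30 + 20 = 0, which agrees with 1 − 1 + 0 = 0.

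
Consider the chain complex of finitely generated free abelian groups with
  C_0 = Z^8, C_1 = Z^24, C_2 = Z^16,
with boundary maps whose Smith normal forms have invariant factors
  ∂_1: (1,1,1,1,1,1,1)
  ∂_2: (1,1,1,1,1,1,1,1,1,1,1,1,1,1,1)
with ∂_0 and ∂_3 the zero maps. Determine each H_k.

H_0 = Z,  H_1 = Z^2,  H_2 = Z.

H_0: b_0 = 8 − 0 − 7 = 1; torsion from ∂_1 factors > 1: none. So H_0 = Z.
H_1: b_1 = 24 − 7 − 15 = 2; torsion from ∂_2 factors > 1: none. So H_1 = Z^2.
H_2: b_2 = 16 − 15 − 0 = 1; torsion from ∂_3 factors > 1: none. So H_2 = Z.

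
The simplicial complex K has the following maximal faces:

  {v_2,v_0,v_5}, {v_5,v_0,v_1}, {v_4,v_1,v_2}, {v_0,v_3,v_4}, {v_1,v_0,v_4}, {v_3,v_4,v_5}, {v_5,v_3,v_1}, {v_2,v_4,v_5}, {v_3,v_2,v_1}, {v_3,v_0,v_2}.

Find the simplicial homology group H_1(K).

We work with the vertex ordering v_0 < v_1 < v_2 < v_3 < v_4 < v_5. The simplices of K, each written with vertices in increasing order, are:

  0-simplices (6): [v_0], [v_1], [v_2], [v_3], [v_4], [v_5]
  1-simplices (15): (15 of them)
  2-simplices (10): [v_0,v_1,v_4], [v_0,v_1,v_5], [v_0,v_2,v_3], [v_0,v_2,v_5], [v_0,v_3,v_4], [v_1,v_2,v_3], [v_1,v_2,v_4], [v_1,v_3,v_5], [v_2,v_4,v_5], [v_3,v_4,v_5]

giving chain groups C_0 ≅ Z^6, C_1 ≅ Z^15, C_2 ≅ Z^10.

The boundary map ∂_1: C_1 → C_0 is given by ∂[p,q] = [q] − [p]. For instance
  ∂[v_1,v_3] = [v_3] − [v_1].
The resulting 6×15 matrix has rank 5, and its Smith normal form has invariant factors (1,1,1,1,1).

∂_2: C_2 → C_1 sends each 2-simplex [p,q,r] to [q,r] − [p,r] + [p,q]. For instance
  ∂[v_0,v_2,v_5] = [v_2,v_5] − [v_0,v_5] + [v_0,v_2],
  ∂[v_0,v_1,v_5] = [v_1,v_5] − [v_0,v_5] + [v_0,v_1].
The 15×10 boundary matrix has rank 10 and Smith normal form diag(1,1,1,1,1,1,1,1,1,2).

Now H_k = ker ∂_k / im ∂_{k+1}, so:

  H_1: rank ker ∂_1 − rank ∂_2 = (15 − 5) − 10 = 0, and ∂_2 has invariant factor 2 > 1, so H_1 = Z_2.

H_1 ≅ Z_2.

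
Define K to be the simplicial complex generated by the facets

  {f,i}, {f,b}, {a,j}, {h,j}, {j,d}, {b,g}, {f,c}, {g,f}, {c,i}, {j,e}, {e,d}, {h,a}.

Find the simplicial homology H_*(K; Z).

H_0 ≅ Z^2,  H_1 ≅ Z^4.

Take the total order a < b < c < d < e < f < g < h < i < j on the vertex set. Then K (dimension 1) consists of the simplices:

  0-simplices (10): a, b, c, d, e, f, g, h, i, j
  1-simplices (12): ah, aj, bf, bg, cf, ci, de, dj, ej, fg, fi, hj

giving chain groups C_0 ≅ Z^10, C_1 ≅ Z^12.

∂_1: C_1 → C_0 is given by ∂[p,q] = [q] − [p].
The 10×12 boundary matrix has rank 8 and Smith normal form diag(1,1,1,1,1,1,1,1).

Computing H_k = (kernel of ∂_k) / (image of ∂_{k+1}):

  H_0: rank C_0 − rank ∂_1 = 10 − 8 = 2, and the invariant factors of ∂_1 are all 1, so H_0 = Z^2.
  H_1: rank ker ∂_1 − rank ∂_2 = (12 − 8) − 0 = 4, and there is no ∂_2, so H_1 = Z^4.

(K is a triangulation of the disjoint union of a wedge of 2 circles and a wedge of 2 circles.)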